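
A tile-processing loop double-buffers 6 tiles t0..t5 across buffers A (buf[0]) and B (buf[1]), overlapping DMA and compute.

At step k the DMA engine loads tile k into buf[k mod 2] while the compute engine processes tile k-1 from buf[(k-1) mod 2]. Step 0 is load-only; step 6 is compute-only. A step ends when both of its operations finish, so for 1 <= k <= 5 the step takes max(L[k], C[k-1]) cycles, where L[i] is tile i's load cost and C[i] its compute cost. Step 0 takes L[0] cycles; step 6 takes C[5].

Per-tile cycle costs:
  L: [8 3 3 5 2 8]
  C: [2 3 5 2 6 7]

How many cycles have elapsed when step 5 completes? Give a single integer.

step 0: L[0]=8 → dur=8, Σ=8 | A=load:t0 B=idle [load-only]
step 1: L[1]=3 C[0]=2 → dur=3, Σ=11 | A=compute:t0 B=load:t1 [load-bound]
step 2: L[2]=3 C[1]=3 → dur=3, Σ=14 | A=load:t2 B=compute:t1 [tied]
step 3: L[3]=5 C[2]=5 → dur=5, Σ=19 | A=compute:t2 B=load:t3 [tied]
step 4: L[4]=2 C[3]=2 → dur=2, Σ=21 | A=load:t4 B=compute:t3 [tied]
step 5: L[5]=8 C[4]=6 → dur=8, Σ=29 | A=compute:t4 B=load:t5 [load-bound]
step 6: C[5]=7 → dur=7, Σ=36 | A=idle B=compute:t5 [compute-only]

end_cycle[5] = 29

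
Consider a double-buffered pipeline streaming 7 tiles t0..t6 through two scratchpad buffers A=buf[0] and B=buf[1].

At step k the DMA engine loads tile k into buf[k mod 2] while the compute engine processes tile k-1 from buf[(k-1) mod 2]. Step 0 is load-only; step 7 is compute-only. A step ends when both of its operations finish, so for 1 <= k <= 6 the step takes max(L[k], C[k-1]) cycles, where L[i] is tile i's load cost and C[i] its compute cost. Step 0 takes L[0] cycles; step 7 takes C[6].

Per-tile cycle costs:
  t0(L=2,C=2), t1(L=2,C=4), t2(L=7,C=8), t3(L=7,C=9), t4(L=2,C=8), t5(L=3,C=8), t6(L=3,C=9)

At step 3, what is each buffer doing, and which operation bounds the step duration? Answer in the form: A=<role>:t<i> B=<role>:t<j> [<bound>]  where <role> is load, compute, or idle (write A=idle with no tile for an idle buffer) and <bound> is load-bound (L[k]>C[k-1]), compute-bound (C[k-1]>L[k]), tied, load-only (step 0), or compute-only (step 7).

step 3: A=compute:t2 B=load:t3 [compute-bound]

k=0 load=t0/2c comp=- wait=2 total=2
k=1 load=t1/2c comp=t0/2c wait=2 total=4
k=2 load=t2/7c comp=t1/4c wait=7 total=11
k=3 load=t3/7c comp=t2/8c wait=8 total=19
k=4 load=t4/2c comp=t3/9c wait=9 total=28
k=5 load=t5/3c comp=t4/8c wait=8 total=36
k=6 load=t6/3c comp=t5/8c wait=8 total=44
k=7 load=- comp=t6/9c wait=9 total=53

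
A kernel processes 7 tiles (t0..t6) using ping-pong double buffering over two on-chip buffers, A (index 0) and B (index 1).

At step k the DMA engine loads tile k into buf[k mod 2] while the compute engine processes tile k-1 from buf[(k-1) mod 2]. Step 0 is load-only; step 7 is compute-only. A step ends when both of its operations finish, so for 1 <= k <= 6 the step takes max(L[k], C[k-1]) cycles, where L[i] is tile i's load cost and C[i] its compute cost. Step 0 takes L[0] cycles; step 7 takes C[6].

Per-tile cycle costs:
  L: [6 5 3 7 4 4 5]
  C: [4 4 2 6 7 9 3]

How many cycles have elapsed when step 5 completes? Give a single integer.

end_cycle[5] = 35

k=0 load=t0/6c comp=- wait=6 total=6
k=1 load=t1/5c comp=t0/4c wait=5 total=11
k=2 load=t2/3c comp=t1/4c wait=4 total=15
k=3 load=t3/7c comp=t2/2c wait=7 total=22
k=4 load=t4/4c comp=t3/6c wait=6 total=28
k=5 load=t5/4c comp=t4/7c wait=7 total=35
k=6 load=t6/5c comp=t5/9c wait=9 total=44
k=7 load=- comp=t6/3c wait=3 total=47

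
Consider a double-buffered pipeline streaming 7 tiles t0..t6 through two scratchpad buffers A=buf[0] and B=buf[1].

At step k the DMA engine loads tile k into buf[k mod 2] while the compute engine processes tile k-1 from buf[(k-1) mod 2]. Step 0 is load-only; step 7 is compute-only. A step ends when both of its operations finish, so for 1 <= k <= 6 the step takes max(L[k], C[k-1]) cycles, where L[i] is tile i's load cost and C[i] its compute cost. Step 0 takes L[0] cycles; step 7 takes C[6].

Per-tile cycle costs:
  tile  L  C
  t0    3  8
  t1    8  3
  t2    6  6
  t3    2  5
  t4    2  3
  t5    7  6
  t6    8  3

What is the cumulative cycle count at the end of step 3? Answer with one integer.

step 0: L[0]=3 → dur=3, Σ=3 | A=load:t0 B=idle [load-only]
step 1: L[1]=8 C[0]=8 → dur=8, Σ=11 | A=compute:t0 B=load:t1 [tied]
step 2: L[2]=6 C[1]=3 → dur=6, Σ=17 | A=load:t2 B=compute:t1 [load-bound]
step 3: L[3]=2 C[2]=6 → dur=6, Σ=23 | A=compute:t2 B=load:t3 [compute-bound]
step 4: L[4]=2 C[3]=5 → dur=5, Σ=28 | A=load:t4 B=compute:t3 [compute-bound]
step 5: L[5]=7 C[4]=3 → dur=7, Σ=35 | A=compute:t4 B=load:t5 [load-bound]
step 6: L[6]=8 C[5]=6 → dur=8, Σ=43 | A=load:t6 B=compute:t5 [load-bound]
step 7: C[6]=3 → dur=3, Σ=46 | A=compute:t6 B=idle [compute-only]

end_cycle[3] = 23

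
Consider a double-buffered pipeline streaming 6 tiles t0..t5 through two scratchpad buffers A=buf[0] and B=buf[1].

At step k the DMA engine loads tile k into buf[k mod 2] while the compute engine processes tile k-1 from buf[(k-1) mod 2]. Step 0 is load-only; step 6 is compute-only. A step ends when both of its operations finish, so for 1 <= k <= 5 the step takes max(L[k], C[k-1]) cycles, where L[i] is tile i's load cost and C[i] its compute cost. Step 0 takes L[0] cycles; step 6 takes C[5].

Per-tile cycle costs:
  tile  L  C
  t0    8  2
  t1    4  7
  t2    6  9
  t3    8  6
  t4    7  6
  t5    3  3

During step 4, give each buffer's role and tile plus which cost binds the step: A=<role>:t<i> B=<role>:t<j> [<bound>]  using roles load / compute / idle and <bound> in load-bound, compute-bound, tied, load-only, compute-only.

step 0: L[0]=8 → dur=8, Σ=8 | A=load:t0 B=idle [load-only]
step 1: L[1]=4 C[0]=2 → dur=4, Σ=12 | A=compute:t0 B=load:t1 [load-bound]
step 2: L[2]=6 C[1]=7 → dur=7, Σ=19 | A=load:t2 B=compute:t1 [compute-bound]
step 3: L[3]=8 C[2]=9 → dur=9, Σ=28 | A=compute:t2 B=load:t3 [compute-bound]
step 4: L[4]=7 C[3]=6 → dur=7, Σ=35 | A=load:t4 B=compute:t3 [load-bound]
step 5: L[5]=3 C[4]=6 → dur=6, Σ=41 | A=compute:t4 B=load:t5 [compute-bound]
step 6: C[5]=3 → dur=3, Σ=44 | A=idle B=compute:t5 [compute-only]

step 4: A=load:t4 B=compute:t3 [load-bound]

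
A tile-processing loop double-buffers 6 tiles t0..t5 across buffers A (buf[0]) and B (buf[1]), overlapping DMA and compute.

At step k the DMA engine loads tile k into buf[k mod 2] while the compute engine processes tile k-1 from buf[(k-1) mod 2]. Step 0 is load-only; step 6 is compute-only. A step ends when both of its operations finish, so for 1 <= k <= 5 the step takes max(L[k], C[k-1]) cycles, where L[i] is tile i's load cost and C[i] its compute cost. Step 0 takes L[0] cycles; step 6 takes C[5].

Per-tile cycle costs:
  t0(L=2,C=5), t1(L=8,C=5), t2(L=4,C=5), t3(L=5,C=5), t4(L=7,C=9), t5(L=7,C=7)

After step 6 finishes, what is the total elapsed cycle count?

k=0 load=t0/2c comp=- wait=2 total=2
k=1 load=t1/8c comp=t0/5c wait=8 total=10
k=2 load=t2/4c comp=t1/5c wait=5 total=15
k=3 load=t3/5c comp=t2/5c wait=5 total=20
k=4 load=t4/7c comp=t3/5c wait=7 total=27
k=5 load=t5/7c comp=t4/9c wait=9 total=36
k=6 load=- comp=t5/7c wait=7 total=43

end_cycle[6] = 43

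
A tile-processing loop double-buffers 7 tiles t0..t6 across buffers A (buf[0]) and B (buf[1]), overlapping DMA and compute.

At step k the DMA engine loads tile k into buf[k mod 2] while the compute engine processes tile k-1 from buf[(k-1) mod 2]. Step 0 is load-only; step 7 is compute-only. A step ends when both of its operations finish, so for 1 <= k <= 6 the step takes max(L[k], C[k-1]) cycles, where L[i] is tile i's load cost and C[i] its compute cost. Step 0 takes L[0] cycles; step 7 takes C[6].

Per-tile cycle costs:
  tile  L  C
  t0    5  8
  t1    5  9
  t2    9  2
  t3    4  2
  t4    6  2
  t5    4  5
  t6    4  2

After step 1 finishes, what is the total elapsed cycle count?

end_cycle[1] = 13

k=0 load=t0/5c comp=- wait=5 total=5
k=1 load=t1/5c comp=t0/8c wait=8 total=13
k=2 load=t2/9c comp=t1/9c wait=9 total=22
k=3 load=t3/4c comp=t2/2c wait=4 total=26
k=4 load=t4/6c comp=t3/2c wait=6 total=32
k=5 load=t5/4c comp=t4/2c wait=4 total=36
k=6 load=t6/4c comp=t5/5c wait=5 total=41
k=7 load=- comp=t6/2c wait=2 total=43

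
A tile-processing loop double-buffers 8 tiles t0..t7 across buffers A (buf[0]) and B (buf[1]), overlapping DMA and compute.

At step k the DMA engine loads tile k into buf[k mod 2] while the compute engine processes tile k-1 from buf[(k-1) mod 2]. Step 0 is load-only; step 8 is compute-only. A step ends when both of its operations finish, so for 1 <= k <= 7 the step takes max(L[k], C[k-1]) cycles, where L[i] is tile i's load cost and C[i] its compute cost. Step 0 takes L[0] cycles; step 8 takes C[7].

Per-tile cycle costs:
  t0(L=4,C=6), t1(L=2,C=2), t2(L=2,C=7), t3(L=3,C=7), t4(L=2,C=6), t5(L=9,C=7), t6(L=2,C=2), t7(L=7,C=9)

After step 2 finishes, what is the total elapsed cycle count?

  0. 4=4c; end=4; A:t0 B:-
  1. max(2,6)=6c; end=10; A:t0 B:t1
  2. max(2,2)=2c; end=12; A:t2 B:t1
  3. max(3,7)=7c; end=19; A:t2 B:t3
  4. max(2,7)=7c; end=26; A:t4 B:t3
  5. max(9,6)=9c; end=35; A:t4 B:t5
  6. max(2,7)=7c; end=42; A:t6 B:t5
  7. max(7,2)=7c; end=49; A:t6 B:t7
  8. 9=9c; end=58; A:t6 B:t7

end_cycle[2] = 12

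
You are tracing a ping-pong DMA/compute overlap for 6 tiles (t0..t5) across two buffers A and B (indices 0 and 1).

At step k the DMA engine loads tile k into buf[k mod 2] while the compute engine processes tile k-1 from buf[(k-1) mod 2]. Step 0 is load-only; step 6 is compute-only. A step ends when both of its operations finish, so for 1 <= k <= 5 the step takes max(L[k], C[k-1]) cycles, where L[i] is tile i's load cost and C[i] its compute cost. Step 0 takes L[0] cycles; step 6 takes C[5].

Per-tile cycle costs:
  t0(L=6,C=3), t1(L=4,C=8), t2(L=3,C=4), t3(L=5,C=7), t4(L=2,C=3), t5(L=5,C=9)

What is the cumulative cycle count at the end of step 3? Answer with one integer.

end_cycle[3] = 23

step 0: L[0]=6 → dur=6, Σ=6 | A=load:t0 B=idle [load-only]
step 1: L[1]=4 C[0]=3 → dur=4, Σ=10 | A=compute:t0 B=load:t1 [load-bound]
step 2: L[2]=3 C[1]=8 → dur=8, Σ=18 | A=load:t2 B=compute:t1 [compute-bound]
step 3: L[3]=5 C[2]=4 → dur=5, Σ=23 | A=compute:t2 B=load:t3 [load-bound]
step 4: L[4]=2 C[3]=7 → dur=7, Σ=30 | A=load:t4 B=compute:t3 [compute-bound]
step 5: L[5]=5 C[4]=3 → dur=5, Σ=35 | A=compute:t4 B=load:t5 [load-bound]
step 6: C[5]=9 → dur=9, Σ=44 | A=idle B=compute:t5 [compute-only]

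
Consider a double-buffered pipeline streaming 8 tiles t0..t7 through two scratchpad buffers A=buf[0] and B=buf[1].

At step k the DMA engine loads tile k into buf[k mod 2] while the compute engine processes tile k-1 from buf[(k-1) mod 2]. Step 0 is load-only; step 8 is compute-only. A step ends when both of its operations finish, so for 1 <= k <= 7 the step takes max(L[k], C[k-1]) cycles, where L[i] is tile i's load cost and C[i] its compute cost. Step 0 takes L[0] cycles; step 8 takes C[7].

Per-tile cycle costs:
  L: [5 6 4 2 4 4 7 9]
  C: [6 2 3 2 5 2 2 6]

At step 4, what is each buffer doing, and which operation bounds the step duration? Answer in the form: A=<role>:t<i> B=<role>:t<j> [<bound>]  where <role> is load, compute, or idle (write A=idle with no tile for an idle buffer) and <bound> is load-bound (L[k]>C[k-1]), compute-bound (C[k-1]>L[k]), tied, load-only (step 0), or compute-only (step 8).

step 4: A=load:t4 B=compute:t3 [load-bound]

k=0 load=t0/5c comp=- wait=5 total=5
k=1 load=t1/6c comp=t0/6c wait=6 total=11
k=2 load=t2/4c comp=t1/2c wait=4 total=15
k=3 load=t3/2c comp=t2/3c wait=3 total=18
k=4 load=t4/4c comp=t3/2c wait=4 total=22
k=5 load=t5/4c comp=t4/5c wait=5 total=27
k=6 load=t6/7c comp=t5/2c wait=7 total=34
k=7 load=t7/9c comp=t6/2c wait=9 total=43
k=8 load=- comp=t7/6c wait=6 total=49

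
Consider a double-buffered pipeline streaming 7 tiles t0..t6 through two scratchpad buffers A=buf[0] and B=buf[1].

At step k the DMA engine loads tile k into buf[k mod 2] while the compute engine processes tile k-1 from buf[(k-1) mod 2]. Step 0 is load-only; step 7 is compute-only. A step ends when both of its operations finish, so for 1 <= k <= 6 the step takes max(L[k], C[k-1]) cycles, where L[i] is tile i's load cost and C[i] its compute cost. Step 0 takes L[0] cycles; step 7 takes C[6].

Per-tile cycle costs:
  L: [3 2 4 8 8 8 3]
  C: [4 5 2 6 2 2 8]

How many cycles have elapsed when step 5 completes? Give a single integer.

step 0: L[0]=3 → dur=3, Σ=3 | A=load:t0 B=idle [load-only]
step 1: L[1]=2 C[0]=4 → dur=4, Σ=7 | A=compute:t0 B=load:t1 [compute-bound]
step 2: L[2]=4 C[1]=5 → dur=5, Σ=12 | A=load:t2 B=compute:t1 [compute-bound]
step 3: L[3]=8 C[2]=2 → dur=8, Σ=20 | A=compute:t2 B=load:t3 [load-bound]
step 4: L[4]=8 C[3]=6 → dur=8, Σ=28 | A=load:t4 B=compute:t3 [load-bound]
step 5: L[5]=8 C[4]=2 → dur=8, Σ=36 | A=compute:t4 B=load:t5 [load-bound]
step 6: L[6]=3 C[5]=2 → dur=3, Σ=39 | A=load:t6 B=compute:t5 [load-bound]
step 7: C[6]=8 → dur=8, Σ=47 | A=compute:t6 B=idle [compute-only]

end_cycle[5] = 36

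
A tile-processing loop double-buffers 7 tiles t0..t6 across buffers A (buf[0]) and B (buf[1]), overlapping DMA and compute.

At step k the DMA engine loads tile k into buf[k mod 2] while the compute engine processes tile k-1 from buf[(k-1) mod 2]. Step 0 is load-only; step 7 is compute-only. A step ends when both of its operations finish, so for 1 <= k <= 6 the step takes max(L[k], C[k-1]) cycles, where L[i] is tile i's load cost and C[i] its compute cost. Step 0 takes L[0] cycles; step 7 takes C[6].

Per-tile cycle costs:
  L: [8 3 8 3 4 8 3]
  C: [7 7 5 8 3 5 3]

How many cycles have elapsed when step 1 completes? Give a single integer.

step 0: L[0]=8 → dur=8, Σ=8 | A=load:t0 B=idle [load-only]
step 1: L[1]=3 C[0]=7 → dur=7, Σ=15 | A=compute:t0 B=load:t1 [compute-bound]
step 2: L[2]=8 C[1]=7 → dur=8, Σ=23 | A=load:t2 B=compute:t1 [load-bound]
step 3: L[3]=3 C[2]=5 → dur=5, Σ=28 | A=compute:t2 B=load:t3 [compute-bound]
step 4: L[4]=4 C[3]=8 → dur=8, Σ=36 | A=load:t4 B=compute:t3 [compute-bound]
step 5: L[5]=8 C[4]=3 → dur=8, Σ=44 | A=compute:t4 B=load:t5 [load-bound]
step 6: L[6]=3 C[5]=5 → dur=5, Σ=49 | A=load:t6 B=compute:t5 [compute-bound]
step 7: C[6]=3 → dur=3, Σ=52 | A=compute:t6 B=idle [compute-only]

end_cycle[1] = 15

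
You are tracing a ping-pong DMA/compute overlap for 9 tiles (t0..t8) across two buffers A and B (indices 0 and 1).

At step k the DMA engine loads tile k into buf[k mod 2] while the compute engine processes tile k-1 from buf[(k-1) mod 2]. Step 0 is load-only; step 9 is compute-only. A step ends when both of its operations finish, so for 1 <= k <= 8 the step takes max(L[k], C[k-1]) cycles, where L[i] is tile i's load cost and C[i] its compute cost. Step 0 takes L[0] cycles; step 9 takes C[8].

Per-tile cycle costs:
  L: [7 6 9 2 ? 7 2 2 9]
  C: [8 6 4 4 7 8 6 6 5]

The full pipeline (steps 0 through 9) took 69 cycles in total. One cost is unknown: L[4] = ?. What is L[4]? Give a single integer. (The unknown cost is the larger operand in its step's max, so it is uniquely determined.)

L[4] = 6

step 0 = dur = L[0]=7 = 7
step 1 = dur = max(L[1]=6, C[0]=8) = 8
step 2 = dur = max(L[2]=9, C[1]=6) = 9
step 3 = dur = max(L[3]=2, C[2]=4) = 4
step 4 = dur = max(L[4]=?, C[3]=4) = L[4]  (unknown; binding)
step 5 = dur = max(L[5]=7, C[4]=7) = 7
step 6 = dur = max(L[6]=2, C[5]=8) = 8
step 7 = dur = max(L[7]=2, C[6]=6) = 6
step 8 = dur = max(L[8]=9, C[7]=6) = 9
step 9 = dur = C[8]=5 = 5
sum of known step durations = 63
dur[4] = total - known = 69 - 63 = 6
L[4] is the binding max in step 4, so L[4] = dur[4] = 6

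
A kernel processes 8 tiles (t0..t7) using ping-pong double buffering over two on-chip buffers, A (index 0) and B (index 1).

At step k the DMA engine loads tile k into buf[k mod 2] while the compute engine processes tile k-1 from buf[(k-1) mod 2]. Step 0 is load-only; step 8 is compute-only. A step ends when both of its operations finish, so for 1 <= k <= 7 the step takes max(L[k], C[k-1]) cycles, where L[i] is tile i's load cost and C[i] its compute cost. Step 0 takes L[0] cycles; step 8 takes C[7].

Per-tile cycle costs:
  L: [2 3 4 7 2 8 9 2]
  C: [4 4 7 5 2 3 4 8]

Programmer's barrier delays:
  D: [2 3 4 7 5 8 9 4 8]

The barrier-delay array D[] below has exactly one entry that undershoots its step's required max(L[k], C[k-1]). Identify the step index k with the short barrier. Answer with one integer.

hazard at step 1

[0] required=L[0]=2=2 vs D=2 ok
[1] required=max(L[1]=3,C[0]=4)=4 vs D=3 SHORT
[2] required=max(L[2]=4,C[1]=4)=4 vs D=4 ok
[3] required=max(L[3]=7,C[2]=7)=7 vs D=7 ok
[4] required=max(L[4]=2,C[3]=5)=5 vs D=5 ok
[5] required=max(L[5]=8,C[4]=2)=8 vs D=8 ok
[6] required=max(L[6]=9,C[5]=3)=9 vs D=9 ok
[7] required=max(L[7]=2,C[6]=4)=4 vs D=4 ok
[8] required=C[7]=8=8 vs D=8 ok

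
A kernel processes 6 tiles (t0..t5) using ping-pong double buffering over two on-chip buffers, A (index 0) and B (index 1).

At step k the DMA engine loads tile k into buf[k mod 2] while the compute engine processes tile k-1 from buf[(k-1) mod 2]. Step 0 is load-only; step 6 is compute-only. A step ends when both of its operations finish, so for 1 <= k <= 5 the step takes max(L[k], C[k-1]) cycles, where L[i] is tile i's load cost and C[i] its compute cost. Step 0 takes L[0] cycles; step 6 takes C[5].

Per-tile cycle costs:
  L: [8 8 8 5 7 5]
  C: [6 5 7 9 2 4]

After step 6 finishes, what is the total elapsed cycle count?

end_cycle[6] = 49

k=0 load=t0/8c comp=- wait=8 total=8
k=1 load=t1/8c comp=t0/6c wait=8 total=16
k=2 load=t2/8c comp=t1/5c wait=8 total=24
k=3 load=t3/5c comp=t2/7c wait=7 total=31
k=4 load=t4/7c comp=t3/9c wait=9 total=40
k=5 load=t5/5c comp=t4/2c wait=5 total=45
k=6 load=- comp=t5/4c wait=4 total=49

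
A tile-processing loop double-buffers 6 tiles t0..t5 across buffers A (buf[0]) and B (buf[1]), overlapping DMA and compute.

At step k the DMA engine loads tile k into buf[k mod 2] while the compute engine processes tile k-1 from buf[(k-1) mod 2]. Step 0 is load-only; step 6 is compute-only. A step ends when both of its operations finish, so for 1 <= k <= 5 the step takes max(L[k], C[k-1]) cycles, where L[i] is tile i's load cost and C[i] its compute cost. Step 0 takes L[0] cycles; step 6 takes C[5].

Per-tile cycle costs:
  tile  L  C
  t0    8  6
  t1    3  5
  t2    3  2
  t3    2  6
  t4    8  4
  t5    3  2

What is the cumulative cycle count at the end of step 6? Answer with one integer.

[0] DMA t0→A (8c) ∥ CU idle ⇒ 8c, clock 8
[1] DMA t1→B (3c) ∥ CU A:t0 (6c) ⇒ 6c, clock 14
[2] DMA t2→A (3c) ∥ CU B:t1 (5c) ⇒ 5c, clock 19
[3] DMA t3→B (2c) ∥ CU A:t2 (2c) ⇒ 2c, clock 21
[4] DMA t4→A (8c) ∥ CU B:t3 (6c) ⇒ 8c, clock 29
[5] DMA t5→B (3c) ∥ CU A:t4 (4c) ⇒ 4c, clock 33
[6] DMA idle ∥ CU B:t5 (2c) ⇒ 2c, clock 35

end_cycle[6] = 35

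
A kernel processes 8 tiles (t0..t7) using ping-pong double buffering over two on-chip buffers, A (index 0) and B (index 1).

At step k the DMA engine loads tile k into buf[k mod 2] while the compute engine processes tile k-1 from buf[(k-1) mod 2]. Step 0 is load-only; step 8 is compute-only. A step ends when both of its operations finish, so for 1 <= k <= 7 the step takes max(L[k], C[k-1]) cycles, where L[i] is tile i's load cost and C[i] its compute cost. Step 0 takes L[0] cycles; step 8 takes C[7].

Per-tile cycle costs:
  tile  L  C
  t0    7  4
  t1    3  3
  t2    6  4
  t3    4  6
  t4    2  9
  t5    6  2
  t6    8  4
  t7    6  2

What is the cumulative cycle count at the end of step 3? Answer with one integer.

k=0 load=t0/7c comp=- wait=7 total=7
k=1 load=t1/3c comp=t0/4c wait=4 total=11
k=2 load=t2/6c comp=t1/3c wait=6 total=17
k=3 load=t3/4c comp=t2/4c wait=4 total=21
k=4 load=t4/2c comp=t3/6c wait=6 total=27
k=5 load=t5/6c comp=t4/9c wait=9 total=36
k=6 load=t6/8c comp=t5/2c wait=8 total=44
k=7 load=t7/6c comp=t6/4c wait=6 total=50
k=8 load=- comp=t7/2c wait=2 total=52

end_cycle[3] = 21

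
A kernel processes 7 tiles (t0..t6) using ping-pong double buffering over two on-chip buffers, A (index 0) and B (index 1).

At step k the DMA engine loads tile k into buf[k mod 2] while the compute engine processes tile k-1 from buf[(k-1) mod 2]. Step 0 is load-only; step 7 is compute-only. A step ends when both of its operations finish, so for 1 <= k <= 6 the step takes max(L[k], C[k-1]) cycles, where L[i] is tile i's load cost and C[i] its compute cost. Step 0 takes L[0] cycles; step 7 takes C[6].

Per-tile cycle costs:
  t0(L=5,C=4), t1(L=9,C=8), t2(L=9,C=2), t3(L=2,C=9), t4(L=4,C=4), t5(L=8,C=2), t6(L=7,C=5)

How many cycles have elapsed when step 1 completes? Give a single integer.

end_cycle[1] = 14

k=0 load=t0/5c comp=- wait=5 total=5
k=1 load=t1/9c comp=t0/4c wait=9 total=14
k=2 load=t2/9c comp=t1/8c wait=9 total=23
k=3 load=t3/2c comp=t2/2c wait=2 total=25
k=4 load=t4/4c comp=t3/9c wait=9 total=34
k=5 load=t5/8c comp=t4/4c wait=8 total=42
k=6 load=t6/7c comp=t5/2c wait=7 total=49
k=7 load=- comp=t6/5c wait=5 total=54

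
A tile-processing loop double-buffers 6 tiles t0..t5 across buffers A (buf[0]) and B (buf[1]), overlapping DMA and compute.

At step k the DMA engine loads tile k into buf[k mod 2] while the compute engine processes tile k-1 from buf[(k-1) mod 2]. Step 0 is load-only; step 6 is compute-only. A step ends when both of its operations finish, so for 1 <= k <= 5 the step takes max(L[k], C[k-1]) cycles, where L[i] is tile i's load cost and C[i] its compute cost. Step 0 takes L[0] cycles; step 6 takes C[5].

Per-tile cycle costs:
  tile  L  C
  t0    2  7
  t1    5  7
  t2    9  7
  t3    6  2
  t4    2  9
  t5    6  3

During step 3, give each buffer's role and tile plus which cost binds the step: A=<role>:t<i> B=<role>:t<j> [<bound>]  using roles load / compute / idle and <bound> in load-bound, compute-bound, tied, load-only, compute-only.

[0] DMA t0→A (2c) ∥ CU idle ⇒ 2c, clock 2
[1] DMA t1→B (5c) ∥ CU A:t0 (7c) ⇒ 7c, clock 9
[2] DMA t2→A (9c) ∥ CU B:t1 (7c) ⇒ 9c, clock 18
[3] DMA t3→B (6c) ∥ CU A:t2 (7c) ⇒ 7c, clock 25
[4] DMA t4→A (2c) ∥ CU B:t3 (2c) ⇒ 2c, clock 27
[5] DMA t5→B (6c) ∥ CU A:t4 (9c) ⇒ 9c, clock 36
[6] DMA idle ∥ CU B:t5 (3c) ⇒ 3c, clock 39

step 3: A=compute:t2 B=load:t3 [compute-bound]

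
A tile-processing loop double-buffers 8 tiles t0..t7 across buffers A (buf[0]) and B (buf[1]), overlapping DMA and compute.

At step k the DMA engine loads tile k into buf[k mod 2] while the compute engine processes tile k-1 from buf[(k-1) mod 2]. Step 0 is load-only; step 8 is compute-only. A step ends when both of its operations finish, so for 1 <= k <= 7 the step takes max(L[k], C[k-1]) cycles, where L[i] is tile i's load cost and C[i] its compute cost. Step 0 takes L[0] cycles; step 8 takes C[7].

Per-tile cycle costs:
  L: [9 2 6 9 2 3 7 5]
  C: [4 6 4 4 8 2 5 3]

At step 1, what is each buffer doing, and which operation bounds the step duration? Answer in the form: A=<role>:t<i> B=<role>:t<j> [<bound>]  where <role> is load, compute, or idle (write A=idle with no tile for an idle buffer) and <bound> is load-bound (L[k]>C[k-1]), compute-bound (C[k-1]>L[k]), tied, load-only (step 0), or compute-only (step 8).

step 1: A=compute:t0 B=load:t1 [compute-bound]

[0] DMA t0→A (9c) ∥ CU idle ⇒ 9c, clock 9
[1] DMA t1→B (2c) ∥ CU A:t0 (4c) ⇒ 4c, clock 13
[2] DMA t2→A (6c) ∥ CU B:t1 (6c) ⇒ 6c, clock 19
[3] DMA t3→B (9c) ∥ CU A:t2 (4c) ⇒ 9c, clock 28
[4] DMA t4→A (2c) ∥ CU B:t3 (4c) ⇒ 4c, clock 32
[5] DMA t5→B (3c) ∥ CU A:t4 (8c) ⇒ 8c, clock 40
[6] DMA t6→A (7c) ∥ CU B:t5 (2c) ⇒ 7c, clock 47
[7] DMA t7→B (5c) ∥ CU A:t6 (5c) ⇒ 5c, clock 52
[8] DMA idle ∥ CU B:t7 (3c) ⇒ 3c, clock 55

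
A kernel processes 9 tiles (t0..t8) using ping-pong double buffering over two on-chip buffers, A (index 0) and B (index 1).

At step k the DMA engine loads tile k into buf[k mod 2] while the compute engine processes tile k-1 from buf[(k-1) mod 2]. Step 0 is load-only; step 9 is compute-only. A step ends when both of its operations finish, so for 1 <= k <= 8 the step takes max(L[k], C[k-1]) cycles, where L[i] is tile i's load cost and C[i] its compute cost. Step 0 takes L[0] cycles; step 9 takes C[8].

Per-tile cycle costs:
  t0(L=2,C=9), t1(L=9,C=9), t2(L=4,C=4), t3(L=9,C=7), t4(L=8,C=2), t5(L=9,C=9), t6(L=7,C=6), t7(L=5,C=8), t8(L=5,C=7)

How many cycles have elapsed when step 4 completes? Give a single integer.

end_cycle[4] = 37

  0. 2=2c; end=2; A:t0 B:-
  1. max(9,9)=9c; end=11; A:t0 B:t1
  2. max(4,9)=9c; end=20; A:t2 B:t1
  3. max(9,4)=9c; end=29; A:t2 B:t3
  4. max(8,7)=8c; end=37; A:t4 B:t3
  5. max(9,2)=9c; end=46; A:t4 B:t5
  6. max(7,9)=9c; end=55; A:t6 B:t5
  7. max(5,6)=6c; end=61; A:t6 B:t7
  8. max(5,8)=8c; end=69; A:t8 B:t7
  9. 7=7c; end=76; A:t8 B:t7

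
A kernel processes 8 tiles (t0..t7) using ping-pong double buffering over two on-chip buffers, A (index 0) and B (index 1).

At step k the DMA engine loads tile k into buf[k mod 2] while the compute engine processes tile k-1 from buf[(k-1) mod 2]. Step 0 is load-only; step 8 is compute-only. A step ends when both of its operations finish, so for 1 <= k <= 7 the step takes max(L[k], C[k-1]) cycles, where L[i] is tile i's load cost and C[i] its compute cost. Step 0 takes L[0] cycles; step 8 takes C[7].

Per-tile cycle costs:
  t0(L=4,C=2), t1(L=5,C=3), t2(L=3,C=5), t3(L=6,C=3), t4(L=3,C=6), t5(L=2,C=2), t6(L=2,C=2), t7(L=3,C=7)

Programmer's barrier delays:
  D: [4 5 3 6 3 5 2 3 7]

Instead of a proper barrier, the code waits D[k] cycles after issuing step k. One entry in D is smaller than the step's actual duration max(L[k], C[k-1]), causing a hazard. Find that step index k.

[0] required=L[0]=4=4 vs D=4 ok
[1] required=max(L[1]=5,C[0]=2)=5 vs D=5 ok
[2] required=max(L[2]=3,C[1]=3)=3 vs D=3 ok
[3] required=max(L[3]=6,C[2]=5)=6 vs D=6 ok
[4] required=max(L[4]=3,C[3]=3)=3 vs D=3 ok
[5] required=max(L[5]=2,C[4]=6)=6 vs D=5 SHORT
[6] required=max(L[6]=2,C[5]=2)=2 vs D=2 ok
[7] required=max(L[7]=3,C[6]=2)=3 vs D=3 ok
[8] required=C[7]=7=7 vs D=7 ok

hazard at step 5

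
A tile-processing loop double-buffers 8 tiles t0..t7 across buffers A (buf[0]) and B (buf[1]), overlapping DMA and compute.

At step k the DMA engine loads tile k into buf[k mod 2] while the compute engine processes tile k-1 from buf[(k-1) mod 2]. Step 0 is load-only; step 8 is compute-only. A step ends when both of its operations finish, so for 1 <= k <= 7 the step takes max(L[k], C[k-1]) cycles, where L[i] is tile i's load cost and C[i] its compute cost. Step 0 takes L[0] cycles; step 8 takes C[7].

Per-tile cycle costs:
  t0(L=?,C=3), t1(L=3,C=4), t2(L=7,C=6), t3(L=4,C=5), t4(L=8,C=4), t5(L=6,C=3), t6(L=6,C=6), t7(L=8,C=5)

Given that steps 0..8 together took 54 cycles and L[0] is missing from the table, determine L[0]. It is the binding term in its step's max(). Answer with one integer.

step 0 | dur = L[0]=? = L[0]  (unknown; binding)
step 1 | dur = max(L[1]=3, C[0]=3) = 3
step 2 | dur = max(L[2]=7, C[1]=4) = 7
step 3 | dur = max(L[3]=4, C[2]=6) = 6
step 4 | dur = max(L[4]=8, C[3]=5) = 8
step 5 | dur = max(L[5]=6, C[4]=4) = 6
step 6 | dur = max(L[6]=6, C[5]=3) = 6
step 7 | dur = max(L[7]=8, C[6]=6) = 8
step 8 | dur = C[7]=5 = 5
sum of known step durations = 49
dur[0] = total - known = 54 - 49 = 5
L[0] is the binding max in step 0, so L[0] = dur[0] = 5

L[0] = 5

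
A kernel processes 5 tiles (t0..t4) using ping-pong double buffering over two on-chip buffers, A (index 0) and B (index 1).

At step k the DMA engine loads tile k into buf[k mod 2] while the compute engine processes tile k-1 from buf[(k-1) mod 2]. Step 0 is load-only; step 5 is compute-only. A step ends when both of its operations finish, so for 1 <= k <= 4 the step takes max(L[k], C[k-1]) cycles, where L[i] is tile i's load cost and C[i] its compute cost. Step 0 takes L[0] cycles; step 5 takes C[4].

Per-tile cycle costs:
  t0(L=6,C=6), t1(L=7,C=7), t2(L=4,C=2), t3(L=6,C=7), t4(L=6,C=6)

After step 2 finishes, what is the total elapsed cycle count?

k=0 load=t0/6c comp=- wait=6 total=6
k=1 load=t1/7c comp=t0/6c wait=7 total=13
k=2 load=t2/4c comp=t1/7c wait=7 total=20
k=3 load=t3/6c comp=t2/2c wait=6 total=26
k=4 load=t4/6c comp=t3/7c wait=7 total=33
k=5 load=- comp=t4/6c wait=6 total=39

end_cycle[2] = 20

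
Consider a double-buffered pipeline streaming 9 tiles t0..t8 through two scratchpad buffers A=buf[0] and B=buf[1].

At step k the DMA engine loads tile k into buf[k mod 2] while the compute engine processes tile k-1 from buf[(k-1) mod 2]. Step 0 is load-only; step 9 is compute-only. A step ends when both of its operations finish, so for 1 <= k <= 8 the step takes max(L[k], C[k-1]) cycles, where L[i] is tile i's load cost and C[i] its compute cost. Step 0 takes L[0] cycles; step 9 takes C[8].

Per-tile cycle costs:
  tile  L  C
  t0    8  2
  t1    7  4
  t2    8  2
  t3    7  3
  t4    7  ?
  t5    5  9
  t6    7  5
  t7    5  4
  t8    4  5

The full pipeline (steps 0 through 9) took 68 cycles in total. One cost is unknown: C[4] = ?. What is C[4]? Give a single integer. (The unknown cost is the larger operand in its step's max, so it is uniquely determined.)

C[4] = 8

step 0 → dur = L[0]=8 = 8
step 1 → dur = max(L[1]=7, C[0]=2) = 7
step 2 → dur = max(L[2]=8, C[1]=4) = 8
step 3 → dur = max(L[3]=7, C[2]=2) = 7
step 4 → dur = max(L[4]=7, C[3]=3) = 7
step 5 → dur = max(L[5]=5, C[4]=?) = C[4]  (unknown; binding)
step 6 → dur = max(L[6]=7, C[5]=9) = 9
step 7 → dur = max(L[7]=5, C[6]=5) = 5
step 8 → dur = max(L[8]=4, C[7]=4) = 4
step 9 → dur = C[8]=5 = 5
sum of known step durations = 60
dur[5] = total - known = 68 - 60 = 8
C[4] is the binding max in step 5, so C[4] = dur[5] = 8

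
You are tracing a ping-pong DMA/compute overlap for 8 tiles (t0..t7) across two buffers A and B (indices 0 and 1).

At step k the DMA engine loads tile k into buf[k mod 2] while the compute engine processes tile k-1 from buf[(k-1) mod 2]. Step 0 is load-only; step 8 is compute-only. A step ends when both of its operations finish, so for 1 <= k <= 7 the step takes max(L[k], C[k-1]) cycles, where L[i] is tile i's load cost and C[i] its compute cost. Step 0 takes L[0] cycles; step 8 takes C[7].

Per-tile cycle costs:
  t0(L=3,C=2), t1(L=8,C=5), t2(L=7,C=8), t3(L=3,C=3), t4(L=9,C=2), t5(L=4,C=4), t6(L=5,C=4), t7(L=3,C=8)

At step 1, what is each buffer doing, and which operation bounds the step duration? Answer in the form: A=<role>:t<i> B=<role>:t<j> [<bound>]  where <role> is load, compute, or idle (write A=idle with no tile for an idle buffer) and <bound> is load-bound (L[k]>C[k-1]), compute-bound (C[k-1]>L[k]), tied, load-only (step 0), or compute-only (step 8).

k=0 load=t0/3c comp=- wait=3 total=3
k=1 load=t1/8c comp=t0/2c wait=8 total=11
k=2 load=t2/7c comp=t1/5c wait=7 total=18
k=3 load=t3/3c comp=t2/8c wait=8 total=26
k=4 load=t4/9c comp=t3/3c wait=9 total=35
k=5 load=t5/4c comp=t4/2c wait=4 total=39
k=6 load=t6/5c comp=t5/4c wait=5 total=44
k=7 load=t7/3c comp=t6/4c wait=4 total=48
k=8 load=- comp=t7/8c wait=8 total=56

step 1: A=compute:t0 B=load:t1 [load-bound]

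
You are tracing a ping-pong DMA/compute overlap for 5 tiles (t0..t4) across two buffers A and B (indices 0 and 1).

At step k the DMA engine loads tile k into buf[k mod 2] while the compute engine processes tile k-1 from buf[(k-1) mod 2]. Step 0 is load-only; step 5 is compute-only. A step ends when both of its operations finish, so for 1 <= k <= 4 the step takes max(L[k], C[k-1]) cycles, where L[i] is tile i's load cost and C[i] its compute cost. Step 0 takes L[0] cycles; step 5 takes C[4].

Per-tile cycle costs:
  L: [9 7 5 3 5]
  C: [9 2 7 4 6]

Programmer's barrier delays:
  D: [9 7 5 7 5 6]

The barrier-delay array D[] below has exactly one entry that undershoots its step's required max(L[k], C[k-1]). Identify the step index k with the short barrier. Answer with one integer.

hazard at step 1

[0] required=L[0]=9=9 vs D=9 ok
[1] required=max(L[1]=7,C[0]=9)=9 vs D=7 SHORT
[2] required=max(L[2]=5,C[1]=2)=5 vs D=5 ok
[3] required=max(L[3]=3,C[2]=7)=7 vs D=7 ok
[4] required=max(L[4]=5,C[3]=4)=5 vs D=5 ok
[5] required=C[4]=6=6 vs D=6 ok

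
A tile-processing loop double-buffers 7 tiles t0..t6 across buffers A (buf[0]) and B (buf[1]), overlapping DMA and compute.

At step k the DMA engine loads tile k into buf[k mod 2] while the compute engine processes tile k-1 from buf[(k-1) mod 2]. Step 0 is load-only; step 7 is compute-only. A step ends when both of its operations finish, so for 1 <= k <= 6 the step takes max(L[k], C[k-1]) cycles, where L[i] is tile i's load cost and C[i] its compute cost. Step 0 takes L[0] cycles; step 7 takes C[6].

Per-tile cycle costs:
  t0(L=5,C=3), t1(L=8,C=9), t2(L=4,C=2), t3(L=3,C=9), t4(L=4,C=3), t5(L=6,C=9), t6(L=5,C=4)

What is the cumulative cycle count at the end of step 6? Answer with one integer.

end_cycle[6] = 49

[0] DMA t0→A (5c) ∥ CU idle ⇒ 5c, clock 5
[1] DMA t1→B (8c) ∥ CU A:t0 (3c) ⇒ 8c, clock 13
[2] DMA t2→A (4c) ∥ CU B:t1 (9c) ⇒ 9c, clock 22
[3] DMA t3→B (3c) ∥ CU A:t2 (2c) ⇒ 3c, clock 25
[4] DMA t4→A (4c) ∥ CU B:t3 (9c) ⇒ 9c, clock 34
[5] DMA t5→B (6c) ∥ CU A:t4 (3c) ⇒ 6c, clock 40
[6] DMA t6→A (5c) ∥ CU B:t5 (9c) ⇒ 9c, clock 49
[7] DMA idle ∥ CU A:t6 (4c) ⇒ 4c, clock 53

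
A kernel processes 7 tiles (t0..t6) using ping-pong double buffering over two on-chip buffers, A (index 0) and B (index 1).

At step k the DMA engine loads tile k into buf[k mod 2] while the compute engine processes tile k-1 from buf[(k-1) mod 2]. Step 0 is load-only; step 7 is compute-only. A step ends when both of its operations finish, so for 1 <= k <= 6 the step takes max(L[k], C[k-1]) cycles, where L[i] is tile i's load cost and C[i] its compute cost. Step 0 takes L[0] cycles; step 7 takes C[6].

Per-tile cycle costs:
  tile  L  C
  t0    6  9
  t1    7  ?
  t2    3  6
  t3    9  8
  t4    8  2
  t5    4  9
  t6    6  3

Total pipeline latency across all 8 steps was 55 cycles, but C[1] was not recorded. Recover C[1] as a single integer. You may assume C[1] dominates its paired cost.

step 0 = dur = L[0]=6 = 6
step 1 = dur = max(L[1]=7, C[0]=9) = 9
step 2 = dur = max(L[2]=3, C[1]=?) = C[1]  (unknown; binding)
step 3 = dur = max(L[3]=9, C[2]=6) = 9
step 4 = dur = max(L[4]=8, C[3]=8) = 8
step 5 = dur = max(L[5]=4, C[4]=2) = 4
step 6 = dur = max(L[6]=6, C[5]=9) = 9
step 7 = dur = C[6]=3 = 3
sum of known step durations = 48
dur[2] = total - known = 55 - 48 = 7
C[1] is the binding max in step 2, so C[1] = dur[2] = 7

C[1] = 7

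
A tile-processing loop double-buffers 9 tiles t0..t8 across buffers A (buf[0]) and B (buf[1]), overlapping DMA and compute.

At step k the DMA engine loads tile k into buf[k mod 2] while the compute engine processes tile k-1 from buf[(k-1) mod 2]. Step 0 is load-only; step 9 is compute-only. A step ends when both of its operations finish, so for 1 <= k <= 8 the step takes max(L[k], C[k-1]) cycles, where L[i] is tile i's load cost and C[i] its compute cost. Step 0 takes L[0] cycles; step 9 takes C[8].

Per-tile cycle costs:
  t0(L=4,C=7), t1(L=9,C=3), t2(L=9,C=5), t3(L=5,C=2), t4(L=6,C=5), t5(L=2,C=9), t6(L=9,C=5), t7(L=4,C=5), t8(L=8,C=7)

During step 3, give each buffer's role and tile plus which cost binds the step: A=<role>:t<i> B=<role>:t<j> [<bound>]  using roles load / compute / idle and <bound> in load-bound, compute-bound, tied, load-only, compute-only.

step 3: A=compute:t2 B=load:t3 [tied]

k=0 load=t0/4c comp=- wait=4 total=4
k=1 load=t1/9c comp=t0/7c wait=9 total=13
k=2 load=t2/9c comp=t1/3c wait=9 total=22
k=3 load=t3/5c comp=t2/5c wait=5 total=27
k=4 load=t4/6c comp=t3/2c wait=6 total=33
k=5 load=t5/2c comp=t4/5c wait=5 total=38
k=6 load=t6/9c comp=t5/9c wait=9 total=47
k=7 load=t7/4c comp=t6/5c wait=5 total=52
k=8 load=t8/8c comp=t7/5c wait=8 total=60
k=9 load=- comp=t8/7c wait=7 total=67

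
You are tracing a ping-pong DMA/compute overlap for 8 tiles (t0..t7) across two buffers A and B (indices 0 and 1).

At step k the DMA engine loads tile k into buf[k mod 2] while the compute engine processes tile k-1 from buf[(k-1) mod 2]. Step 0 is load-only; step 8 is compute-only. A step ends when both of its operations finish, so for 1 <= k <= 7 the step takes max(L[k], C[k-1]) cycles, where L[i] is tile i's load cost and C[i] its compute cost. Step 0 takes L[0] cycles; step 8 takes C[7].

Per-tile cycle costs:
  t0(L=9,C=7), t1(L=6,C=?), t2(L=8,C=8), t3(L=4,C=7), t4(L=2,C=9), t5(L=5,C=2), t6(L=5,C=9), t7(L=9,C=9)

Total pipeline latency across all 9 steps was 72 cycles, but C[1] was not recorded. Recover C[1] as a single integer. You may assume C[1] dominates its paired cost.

C[1] = 9

step 0 | dur = L[0]=9 = 9
step 1 | dur = max(L[1]=6, C[0]=7) = 7
step 2 | dur = max(L[2]=8, C[1]=?) = C[1]  (unknown; binding)
step 3 | dur = max(L[3]=4, C[2]=8) = 8
step 4 | dur = max(L[4]=2, C[3]=7) = 7
step 5 | dur = max(L[5]=5, C[4]=9) = 9
step 6 | dur = max(L[6]=5, C[5]=2) = 5
step 7 | dur = max(L[7]=9, C[6]=9) = 9
step 8 | dur = C[7]=9 = 9
sum of known step durations = 63
dur[2] = total - known = 72 - 63 = 9
C[1] is the binding max in step 2, so C[1] = dur[2] = 9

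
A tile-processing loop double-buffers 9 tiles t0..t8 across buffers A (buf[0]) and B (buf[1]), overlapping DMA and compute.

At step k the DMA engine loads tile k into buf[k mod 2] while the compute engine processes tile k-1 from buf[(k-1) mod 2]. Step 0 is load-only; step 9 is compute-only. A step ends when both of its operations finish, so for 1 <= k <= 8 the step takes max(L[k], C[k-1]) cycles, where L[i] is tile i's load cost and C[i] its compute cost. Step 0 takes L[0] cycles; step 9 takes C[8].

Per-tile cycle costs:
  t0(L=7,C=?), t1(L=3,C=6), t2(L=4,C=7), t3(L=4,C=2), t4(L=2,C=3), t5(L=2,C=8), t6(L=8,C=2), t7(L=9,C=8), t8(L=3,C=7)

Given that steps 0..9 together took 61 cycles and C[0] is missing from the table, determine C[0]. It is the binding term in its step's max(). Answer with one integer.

C[0] = 4

step 0: dur = L[0]=7 = 7
step 1: dur = max(L[1]=3, C[0]=?) = C[0]  (unknown; binding)
step 2: dur = max(L[2]=4, C[1]=6) = 6
step 3: dur = max(L[3]=4, C[2]=7) = 7
step 4: dur = max(L[4]=2, C[3]=2) = 2
step 5: dur = max(L[5]=2, C[4]=3) = 3
step 6: dur = max(L[6]=8, C[5]=8) = 8
step 7: dur = max(L[7]=9, C[6]=2) = 9
step 8: dur = max(L[8]=3, C[7]=8) = 8
step 9: dur = C[8]=7 = 7
sum of known step durations = 57
dur[1] = total - known = 61 - 57 = 4
C[0] is the binding max in step 1, so C[0] = dur[1] = 4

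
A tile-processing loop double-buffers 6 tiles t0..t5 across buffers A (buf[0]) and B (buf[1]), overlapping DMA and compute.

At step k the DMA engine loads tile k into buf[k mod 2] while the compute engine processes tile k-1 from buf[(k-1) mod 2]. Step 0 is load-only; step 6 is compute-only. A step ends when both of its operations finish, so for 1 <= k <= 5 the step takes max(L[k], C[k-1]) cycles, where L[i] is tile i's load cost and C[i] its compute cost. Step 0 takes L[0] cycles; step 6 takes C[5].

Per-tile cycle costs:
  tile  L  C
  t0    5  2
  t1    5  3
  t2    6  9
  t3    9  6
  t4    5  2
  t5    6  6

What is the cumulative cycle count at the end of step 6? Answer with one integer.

step 0: L[0]=5 → dur=5, Σ=5 | A=load:t0 B=idle [load-only]
step 1: L[1]=5 C[0]=2 → dur=5, Σ=10 | A=compute:t0 B=load:t1 [load-bound]
step 2: L[2]=6 C[1]=3 → dur=6, Σ=16 | A=load:t2 B=compute:t1 [load-bound]
step 3: L[3]=9 C[2]=9 → dur=9, Σ=25 | A=compute:t2 B=load:t3 [tied]
step 4: L[4]=5 C[3]=6 → dur=6, Σ=31 | A=load:t4 B=compute:t3 [compute-bound]
step 5: L[5]=6 C[4]=2 → dur=6, Σ=37 | A=compute:t4 B=load:t5 [load-bound]
step 6: C[5]=6 → dur=6, Σ=43 | A=idle B=compute:t5 [compute-only]

end_cycle[6] = 43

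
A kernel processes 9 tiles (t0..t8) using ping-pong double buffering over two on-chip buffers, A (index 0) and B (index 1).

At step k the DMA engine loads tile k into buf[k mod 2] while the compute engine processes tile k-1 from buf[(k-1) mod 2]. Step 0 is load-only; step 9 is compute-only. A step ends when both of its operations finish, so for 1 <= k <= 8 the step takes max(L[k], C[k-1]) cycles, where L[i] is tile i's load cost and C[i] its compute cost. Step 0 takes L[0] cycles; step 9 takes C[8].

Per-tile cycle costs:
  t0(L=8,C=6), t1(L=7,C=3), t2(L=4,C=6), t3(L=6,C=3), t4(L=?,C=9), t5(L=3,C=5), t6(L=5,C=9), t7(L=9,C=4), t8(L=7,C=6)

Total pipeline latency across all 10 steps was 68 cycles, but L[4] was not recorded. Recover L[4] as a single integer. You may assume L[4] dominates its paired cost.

L[4] = 7

step 0: dur = L[0]=8 = 8
step 1: dur = max(L[1]=7, C[0]=6) = 7
step 2: dur = max(L[2]=4, C[1]=3) = 4
step 3: dur = max(L[3]=6, C[2]=6) = 6
step 4: dur = max(L[4]=?, C[3]=3) = L[4]  (unknown; binding)
step 5: dur = max(L[5]=3, C[4]=9) = 9
step 6: dur = max(L[6]=5, C[5]=5) = 5
step 7: dur = max(L[7]=9, C[6]=9) = 9
step 8: dur = max(L[8]=7, C[7]=4) = 7
step 9: dur = C[8]=6 = 6
sum of known step durations = 61
dur[4] = total - known = 68 - 61 = 7
L[4] is the binding max in step 4, so L[4] = dur[4] = 7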